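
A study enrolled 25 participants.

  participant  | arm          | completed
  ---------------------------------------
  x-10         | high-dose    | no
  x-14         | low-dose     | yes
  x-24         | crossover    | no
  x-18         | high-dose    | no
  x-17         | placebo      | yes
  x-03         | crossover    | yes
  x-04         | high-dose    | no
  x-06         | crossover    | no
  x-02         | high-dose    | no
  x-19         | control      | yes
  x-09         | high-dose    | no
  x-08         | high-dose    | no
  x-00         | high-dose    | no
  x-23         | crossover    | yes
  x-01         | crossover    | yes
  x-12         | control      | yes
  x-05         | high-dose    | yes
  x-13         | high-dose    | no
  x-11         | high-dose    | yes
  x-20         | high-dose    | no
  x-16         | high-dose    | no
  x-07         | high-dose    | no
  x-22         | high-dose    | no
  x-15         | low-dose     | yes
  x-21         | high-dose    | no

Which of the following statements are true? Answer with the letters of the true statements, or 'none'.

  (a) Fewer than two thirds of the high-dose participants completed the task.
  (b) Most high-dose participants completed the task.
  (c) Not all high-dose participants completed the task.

(a), (c)

|A| = 15, |A ∩ B| = 2, |A ∖ B| = 13.
(a) |A ∩ B| / |A| < 2/3: holds.
(b) |A ∩ B| > |A ∖ B|: fails.
(c) A ⊄ B (|A ∖ B| ≥ 1): holds.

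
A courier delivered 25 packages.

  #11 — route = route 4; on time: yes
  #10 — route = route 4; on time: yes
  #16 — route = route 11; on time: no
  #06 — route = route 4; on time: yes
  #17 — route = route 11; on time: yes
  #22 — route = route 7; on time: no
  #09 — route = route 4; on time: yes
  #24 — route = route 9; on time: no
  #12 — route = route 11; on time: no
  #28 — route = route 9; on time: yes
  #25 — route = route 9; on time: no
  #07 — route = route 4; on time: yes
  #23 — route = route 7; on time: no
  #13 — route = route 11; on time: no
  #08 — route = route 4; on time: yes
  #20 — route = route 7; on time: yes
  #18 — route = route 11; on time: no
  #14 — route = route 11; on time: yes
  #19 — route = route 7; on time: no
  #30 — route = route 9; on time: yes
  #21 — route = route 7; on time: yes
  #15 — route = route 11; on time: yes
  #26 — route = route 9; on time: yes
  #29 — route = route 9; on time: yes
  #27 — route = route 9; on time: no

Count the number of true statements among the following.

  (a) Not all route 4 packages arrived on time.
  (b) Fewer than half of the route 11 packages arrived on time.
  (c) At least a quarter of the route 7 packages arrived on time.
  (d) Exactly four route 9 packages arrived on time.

(a) route 4: |A| = 6, |A ∩ B| = 6; needs A ⊄ B (|A ∖ B| ≥ 1) — false.
(b) route 11: |A| = 7, |A ∩ B| = 3; needs |A ∩ B| < |A ∖ B| — true.
(c) route 7: |A| = 5, |A ∩ B| = 2; needs |A ∩ B| / |A| ≥ 1/4 — true.
(d) route 9: |A| = 7, |A ∩ B| = 4; needs |A ∩ B| = 4 — true.

3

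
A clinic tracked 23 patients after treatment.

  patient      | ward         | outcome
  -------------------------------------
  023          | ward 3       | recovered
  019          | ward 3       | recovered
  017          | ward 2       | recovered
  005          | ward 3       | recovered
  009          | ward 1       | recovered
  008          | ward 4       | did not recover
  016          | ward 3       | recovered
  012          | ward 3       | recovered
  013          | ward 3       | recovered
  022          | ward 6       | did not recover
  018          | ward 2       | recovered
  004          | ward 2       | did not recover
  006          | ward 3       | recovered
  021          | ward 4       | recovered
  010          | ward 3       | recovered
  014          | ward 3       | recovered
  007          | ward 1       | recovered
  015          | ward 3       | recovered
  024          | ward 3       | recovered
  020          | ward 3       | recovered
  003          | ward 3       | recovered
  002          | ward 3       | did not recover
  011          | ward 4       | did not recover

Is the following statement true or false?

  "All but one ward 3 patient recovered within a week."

True

'All but one ward 3 patient recovered within a week' holds iff |A ∖ B| = 1.
A (the restrictor) = {023, 019, 005, 016, 012, 013, 006, 010, 014, 015, 024, 020, 003, 002}, |A| = 14.
A ∖ B = {002}, so |A ∖ B| = 1.
|A ∖ B| = 1, so the statement is true.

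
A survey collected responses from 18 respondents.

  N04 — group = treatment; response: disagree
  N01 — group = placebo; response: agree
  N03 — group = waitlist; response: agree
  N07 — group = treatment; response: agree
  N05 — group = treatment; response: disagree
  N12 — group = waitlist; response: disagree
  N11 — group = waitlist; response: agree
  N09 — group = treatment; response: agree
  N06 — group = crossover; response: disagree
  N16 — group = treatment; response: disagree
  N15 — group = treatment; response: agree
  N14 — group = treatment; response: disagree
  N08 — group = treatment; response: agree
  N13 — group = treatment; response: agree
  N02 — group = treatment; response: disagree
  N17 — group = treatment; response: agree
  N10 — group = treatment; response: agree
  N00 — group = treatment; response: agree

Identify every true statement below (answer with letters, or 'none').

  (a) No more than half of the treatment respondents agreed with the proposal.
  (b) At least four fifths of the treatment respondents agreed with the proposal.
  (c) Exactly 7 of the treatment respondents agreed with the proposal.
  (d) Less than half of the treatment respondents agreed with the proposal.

|A| = 13, |A ∩ B| = 8, |A ∖ B| = 5.
(a) |A ∩ B| ≤ |A ∖ B|: fails.
(b) |A ∩ B| / |A| ≥ 4/5: fails.
(c) |A ∩ B| = 7: fails.
(d) |A ∩ B| < |A ∖ B|: fails.

none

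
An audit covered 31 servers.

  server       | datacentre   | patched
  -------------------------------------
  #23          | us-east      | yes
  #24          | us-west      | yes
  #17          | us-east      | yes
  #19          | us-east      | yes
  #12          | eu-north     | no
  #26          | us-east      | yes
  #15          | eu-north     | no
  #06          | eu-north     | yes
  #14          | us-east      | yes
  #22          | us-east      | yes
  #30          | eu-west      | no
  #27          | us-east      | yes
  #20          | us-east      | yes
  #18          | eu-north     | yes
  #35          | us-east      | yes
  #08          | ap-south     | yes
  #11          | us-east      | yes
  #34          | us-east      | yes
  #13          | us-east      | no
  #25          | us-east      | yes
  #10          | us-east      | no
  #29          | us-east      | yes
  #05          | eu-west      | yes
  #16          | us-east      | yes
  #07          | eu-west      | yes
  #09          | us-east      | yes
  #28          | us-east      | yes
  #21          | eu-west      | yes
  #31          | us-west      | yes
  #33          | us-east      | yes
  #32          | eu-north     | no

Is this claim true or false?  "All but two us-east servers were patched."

'All but two us-east servers were patched' holds iff |A ∖ B| = 2.
|A| = 19, |A ∩ B| = 17, |A ∖ B| = 2.
|A ∖ B| = 2, so the statement is true.

True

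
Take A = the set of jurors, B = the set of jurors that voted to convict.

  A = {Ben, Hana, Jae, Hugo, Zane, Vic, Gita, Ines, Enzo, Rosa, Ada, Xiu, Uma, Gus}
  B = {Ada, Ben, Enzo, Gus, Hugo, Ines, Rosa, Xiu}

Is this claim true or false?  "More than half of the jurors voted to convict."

True

Truth condition: |A ∩ B| > |A ∖ B|.
A (the restrictor) = {Ben, Hana, Jae, Hugo, Zane, Vic, Gita, Ines, Enzo, Rosa, Ada, Xiu, Uma, Gus}, |A| = 14.
A ∩ B = {Ben, Hugo, Ines, Enzo, Rosa, Ada, Xiu, Gus}, so |A ∩ B| = 8.
A ∖ B = {Hana, Jae, Zane, Vic, Gita, Uma}, so |A ∖ B| = 6.
8 > 6, so the statement is true.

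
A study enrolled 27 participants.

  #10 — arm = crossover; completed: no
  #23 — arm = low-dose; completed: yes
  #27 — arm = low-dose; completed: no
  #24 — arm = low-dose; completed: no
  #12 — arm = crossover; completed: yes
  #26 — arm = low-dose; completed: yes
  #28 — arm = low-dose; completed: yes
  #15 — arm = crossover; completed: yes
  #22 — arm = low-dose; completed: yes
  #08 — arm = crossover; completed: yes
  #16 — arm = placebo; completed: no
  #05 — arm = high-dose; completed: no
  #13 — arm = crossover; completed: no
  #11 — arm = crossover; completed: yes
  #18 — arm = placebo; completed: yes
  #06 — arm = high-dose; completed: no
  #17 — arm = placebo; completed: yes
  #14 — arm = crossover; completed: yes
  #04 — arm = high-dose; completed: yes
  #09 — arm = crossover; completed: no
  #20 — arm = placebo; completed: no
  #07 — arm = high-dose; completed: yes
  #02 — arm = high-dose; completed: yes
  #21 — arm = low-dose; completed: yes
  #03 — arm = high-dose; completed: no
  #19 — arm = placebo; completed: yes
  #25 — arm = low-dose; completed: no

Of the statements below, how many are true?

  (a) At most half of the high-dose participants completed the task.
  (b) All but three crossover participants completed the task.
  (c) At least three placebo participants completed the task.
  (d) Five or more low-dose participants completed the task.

(a) high-dose: |A| = 6, |A ∩ B| = 3; needs |A ∩ B| ≤ |A ∖ B| — true.
(b) crossover: |A| = 8, |A ∩ B| = 5; needs |A ∖ B| = 3 — true.
(c) placebo: |A| = 5, |A ∩ B| = 3; needs |A ∩ B| ≥ 3 — true.
(d) low-dose: |A| = 8, |A ∩ B| = 5; needs |A ∩ B| ≥ 5 — true.

4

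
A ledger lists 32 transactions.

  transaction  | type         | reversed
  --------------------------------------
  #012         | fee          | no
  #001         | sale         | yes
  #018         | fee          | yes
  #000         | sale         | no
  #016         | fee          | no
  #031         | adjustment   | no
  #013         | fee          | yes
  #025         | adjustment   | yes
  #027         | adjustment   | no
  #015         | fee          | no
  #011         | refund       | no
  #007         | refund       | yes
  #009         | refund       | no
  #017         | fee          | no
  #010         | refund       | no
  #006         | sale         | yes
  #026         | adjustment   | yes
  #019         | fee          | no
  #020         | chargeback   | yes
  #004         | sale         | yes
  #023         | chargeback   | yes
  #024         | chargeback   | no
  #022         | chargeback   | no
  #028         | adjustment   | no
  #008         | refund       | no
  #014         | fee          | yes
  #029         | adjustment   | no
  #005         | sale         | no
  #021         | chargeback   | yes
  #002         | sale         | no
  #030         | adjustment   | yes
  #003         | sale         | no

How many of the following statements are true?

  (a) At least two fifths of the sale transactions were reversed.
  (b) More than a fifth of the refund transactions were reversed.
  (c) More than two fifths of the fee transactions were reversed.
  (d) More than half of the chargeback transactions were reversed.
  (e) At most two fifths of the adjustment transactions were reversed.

2

(a) sale: |A| = 7, |A ∩ B| = 3; needs |A ∩ B| / |A| ≥ 2/5 — true.
(b) refund: |A| = 5, |A ∩ B| = 1; needs |A ∩ B| / |A| > 1/5 — false.
(c) fee: |A| = 8, |A ∩ B| = 3; needs |A ∩ B| / |A| > 2/5 — false.
(d) chargeback: |A| = 5, |A ∩ B| = 3; needs |A ∩ B| > |A ∖ B| — true.
(e) adjustment: |A| = 7, |A ∩ B| = 3; needs |A ∩ B| / |A| ≤ 2/5 — false.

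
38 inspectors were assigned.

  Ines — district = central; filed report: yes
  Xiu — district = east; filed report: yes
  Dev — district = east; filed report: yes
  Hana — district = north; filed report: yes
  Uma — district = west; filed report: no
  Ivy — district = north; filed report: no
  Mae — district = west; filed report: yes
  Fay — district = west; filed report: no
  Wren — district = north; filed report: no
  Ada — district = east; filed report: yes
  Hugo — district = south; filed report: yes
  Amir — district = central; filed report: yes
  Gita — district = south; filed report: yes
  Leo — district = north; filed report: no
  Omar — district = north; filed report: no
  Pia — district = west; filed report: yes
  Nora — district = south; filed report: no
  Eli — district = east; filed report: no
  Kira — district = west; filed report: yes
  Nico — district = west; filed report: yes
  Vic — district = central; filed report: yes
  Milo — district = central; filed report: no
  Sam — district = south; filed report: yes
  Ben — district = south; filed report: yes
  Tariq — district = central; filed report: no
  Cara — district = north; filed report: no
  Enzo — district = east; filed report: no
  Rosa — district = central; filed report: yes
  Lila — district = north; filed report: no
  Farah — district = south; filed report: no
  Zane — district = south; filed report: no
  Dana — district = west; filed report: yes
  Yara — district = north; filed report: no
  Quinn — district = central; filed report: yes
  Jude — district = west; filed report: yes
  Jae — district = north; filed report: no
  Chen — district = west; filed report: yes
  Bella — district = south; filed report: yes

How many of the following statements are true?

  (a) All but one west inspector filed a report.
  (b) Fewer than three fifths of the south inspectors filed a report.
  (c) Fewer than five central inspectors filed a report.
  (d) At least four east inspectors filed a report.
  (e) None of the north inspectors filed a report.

(a) west: |A| = 9, |A ∩ B| = 7; needs |A ∖ B| = 1 — false.
(b) south: |A| = 8, |A ∩ B| = 5; needs |A ∩ B| / |A| < 3/5 — false.
(c) central: |A| = 7, |A ∩ B| = 5; needs |A ∩ B| < 5 — false.
(d) east: |A| = 5, |A ∩ B| = 3; needs |A ∩ B| ≥ 4 — false.
(e) north: |A| = 9, |A ∩ B| = 1; needs A ∩ B = ∅ (|A ∩ B| = 0) — false.

0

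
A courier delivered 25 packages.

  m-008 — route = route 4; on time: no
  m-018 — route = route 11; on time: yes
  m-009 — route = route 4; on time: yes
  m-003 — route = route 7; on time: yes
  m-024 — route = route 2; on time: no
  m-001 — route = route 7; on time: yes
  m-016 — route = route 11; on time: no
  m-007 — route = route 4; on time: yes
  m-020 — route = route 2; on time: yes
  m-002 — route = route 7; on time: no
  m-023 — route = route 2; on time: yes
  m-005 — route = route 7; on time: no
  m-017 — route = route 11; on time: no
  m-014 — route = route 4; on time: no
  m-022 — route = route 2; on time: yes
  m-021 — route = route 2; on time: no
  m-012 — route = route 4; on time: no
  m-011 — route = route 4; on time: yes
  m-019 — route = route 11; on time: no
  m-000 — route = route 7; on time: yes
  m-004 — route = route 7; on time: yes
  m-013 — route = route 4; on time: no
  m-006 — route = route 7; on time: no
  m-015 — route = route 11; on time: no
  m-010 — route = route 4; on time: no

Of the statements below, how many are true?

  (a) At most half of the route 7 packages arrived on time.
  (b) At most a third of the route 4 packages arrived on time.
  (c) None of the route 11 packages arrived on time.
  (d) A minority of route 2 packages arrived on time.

0

(a) route 7: |A| = 7, |A ∩ B| = 4; needs |A ∩ B| ≤ |A ∖ B| — false.
(b) route 4: |A| = 8, |A ∩ B| = 3; needs |A ∩ B| / |A| ≤ 1/3 — false.
(c) route 11: |A| = 5, |A ∩ B| = 1; needs A ∩ B = ∅ (|A ∩ B| = 0) — false.
(d) route 2: |A| = 5, |A ∩ B| = 3; needs |A ∩ B| < |A ∖ B| — false.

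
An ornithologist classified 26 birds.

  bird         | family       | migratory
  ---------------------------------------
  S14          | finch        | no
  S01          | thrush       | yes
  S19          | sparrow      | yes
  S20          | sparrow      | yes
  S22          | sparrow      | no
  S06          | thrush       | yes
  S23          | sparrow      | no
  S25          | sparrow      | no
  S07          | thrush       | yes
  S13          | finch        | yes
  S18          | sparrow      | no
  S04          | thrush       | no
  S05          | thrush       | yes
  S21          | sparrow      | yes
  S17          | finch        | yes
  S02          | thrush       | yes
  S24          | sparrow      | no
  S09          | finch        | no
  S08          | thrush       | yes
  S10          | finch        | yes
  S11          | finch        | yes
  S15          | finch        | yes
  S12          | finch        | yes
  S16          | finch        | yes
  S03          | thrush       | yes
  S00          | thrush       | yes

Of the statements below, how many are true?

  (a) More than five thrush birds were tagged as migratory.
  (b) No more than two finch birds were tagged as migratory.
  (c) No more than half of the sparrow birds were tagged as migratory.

(a) thrush: |A| = 9, |A ∩ B| = 8; needs |A ∩ B| > 5 — true.
(b) finch: |A| = 9, |A ∩ B| = 7; needs |A ∩ B| ≤ 2 — false.
(c) sparrow: |A| = 8, |A ∩ B| = 3; needs |A ∩ B| ≤ |A ∖ B| — true.

2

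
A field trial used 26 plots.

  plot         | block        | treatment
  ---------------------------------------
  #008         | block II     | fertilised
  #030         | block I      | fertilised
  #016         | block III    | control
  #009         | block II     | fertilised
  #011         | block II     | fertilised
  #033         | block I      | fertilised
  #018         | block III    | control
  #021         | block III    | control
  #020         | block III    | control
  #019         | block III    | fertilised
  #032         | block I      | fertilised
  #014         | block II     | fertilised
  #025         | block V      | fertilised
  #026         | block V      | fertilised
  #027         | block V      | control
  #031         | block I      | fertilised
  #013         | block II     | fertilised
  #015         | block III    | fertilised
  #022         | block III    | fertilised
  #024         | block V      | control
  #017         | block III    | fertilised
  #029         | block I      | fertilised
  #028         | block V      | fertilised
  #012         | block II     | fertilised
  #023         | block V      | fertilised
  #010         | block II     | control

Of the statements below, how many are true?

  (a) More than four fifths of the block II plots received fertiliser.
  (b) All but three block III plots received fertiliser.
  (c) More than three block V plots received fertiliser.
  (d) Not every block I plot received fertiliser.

2

(a) block II: |A| = 7, |A ∩ B| = 6; needs |A ∩ B| / |A| > 4/5 — true.
(b) block III: |A| = 8, |A ∩ B| = 4; needs |A ∖ B| = 3 — false.
(c) block V: |A| = 6, |A ∩ B| = 4; needs |A ∩ B| > 3 — true.
(d) block I: |A| = 5, |A ∩ B| = 5; needs A ⊄ B (|A ∖ B| ≥ 1) — false.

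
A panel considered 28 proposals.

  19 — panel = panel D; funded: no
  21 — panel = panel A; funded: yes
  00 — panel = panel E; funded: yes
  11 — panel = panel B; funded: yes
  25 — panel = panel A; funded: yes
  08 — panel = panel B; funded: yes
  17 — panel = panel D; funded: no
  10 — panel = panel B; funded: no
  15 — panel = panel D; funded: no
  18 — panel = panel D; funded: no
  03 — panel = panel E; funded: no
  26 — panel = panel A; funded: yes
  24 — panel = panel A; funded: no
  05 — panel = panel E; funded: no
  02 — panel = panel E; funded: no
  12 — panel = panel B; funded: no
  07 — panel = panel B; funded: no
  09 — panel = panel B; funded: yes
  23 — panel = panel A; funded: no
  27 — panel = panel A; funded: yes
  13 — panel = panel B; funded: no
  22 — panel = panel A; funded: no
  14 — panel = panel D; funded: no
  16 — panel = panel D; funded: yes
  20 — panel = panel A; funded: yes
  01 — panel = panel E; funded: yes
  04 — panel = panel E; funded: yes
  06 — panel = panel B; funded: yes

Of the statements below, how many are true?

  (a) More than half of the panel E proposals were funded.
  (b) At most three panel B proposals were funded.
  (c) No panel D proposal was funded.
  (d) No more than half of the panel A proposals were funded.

0

(a) panel E: |A| = 6, |A ∩ B| = 3; needs |A ∩ B| > |A ∖ B| — false.
(b) panel B: |A| = 8, |A ∩ B| = 4; needs |A ∩ B| ≤ 3 — false.
(c) panel D: |A| = 6, |A ∩ B| = 1; needs A ∩ B = ∅ (|A ∩ B| = 0) — false.
(d) panel A: |A| = 8, |A ∩ B| = 5; needs |A ∩ B| ≤ |A ∖ B| — false.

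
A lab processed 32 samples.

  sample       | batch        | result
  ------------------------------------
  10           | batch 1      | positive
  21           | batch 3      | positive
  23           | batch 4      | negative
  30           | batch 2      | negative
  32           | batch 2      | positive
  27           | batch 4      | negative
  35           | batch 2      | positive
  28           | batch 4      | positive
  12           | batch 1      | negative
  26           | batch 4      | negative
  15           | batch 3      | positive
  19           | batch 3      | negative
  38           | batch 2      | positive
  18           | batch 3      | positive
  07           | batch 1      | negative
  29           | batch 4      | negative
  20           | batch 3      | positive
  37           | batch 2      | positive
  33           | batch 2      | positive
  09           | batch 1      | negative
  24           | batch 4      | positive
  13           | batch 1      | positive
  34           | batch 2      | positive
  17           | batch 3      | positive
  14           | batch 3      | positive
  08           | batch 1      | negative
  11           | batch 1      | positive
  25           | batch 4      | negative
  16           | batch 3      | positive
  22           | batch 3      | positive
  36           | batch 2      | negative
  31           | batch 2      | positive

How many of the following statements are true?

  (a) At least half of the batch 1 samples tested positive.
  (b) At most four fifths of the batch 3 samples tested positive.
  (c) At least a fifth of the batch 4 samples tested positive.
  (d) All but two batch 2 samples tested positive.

2

(a) batch 1: |A| = 7, |A ∩ B| = 3; needs |A ∩ B| ≥ |A ∖ B| — false.
(b) batch 3: |A| = 9, |A ∩ B| = 8; needs |A ∩ B| / |A| ≤ 4/5 — false.
(c) batch 4: |A| = 7, |A ∩ B| = 2; needs |A ∩ B| / |A| ≥ 1/5 — true.
(d) batch 2: |A| = 9, |A ∩ B| = 7; needs |A ∖ B| = 2 — true.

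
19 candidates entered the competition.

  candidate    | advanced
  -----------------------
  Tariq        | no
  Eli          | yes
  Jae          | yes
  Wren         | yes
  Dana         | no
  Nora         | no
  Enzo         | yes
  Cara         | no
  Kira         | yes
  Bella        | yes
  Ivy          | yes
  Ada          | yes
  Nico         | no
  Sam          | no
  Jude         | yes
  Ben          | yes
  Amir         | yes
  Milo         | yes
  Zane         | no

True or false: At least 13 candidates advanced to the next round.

Truth condition: |A ∩ B| ≥ 13.
|A| = 19, |A ∩ B| = 12, |A ∖ B| = 7.
|A ∩ B| = 12, so the statement is false.

False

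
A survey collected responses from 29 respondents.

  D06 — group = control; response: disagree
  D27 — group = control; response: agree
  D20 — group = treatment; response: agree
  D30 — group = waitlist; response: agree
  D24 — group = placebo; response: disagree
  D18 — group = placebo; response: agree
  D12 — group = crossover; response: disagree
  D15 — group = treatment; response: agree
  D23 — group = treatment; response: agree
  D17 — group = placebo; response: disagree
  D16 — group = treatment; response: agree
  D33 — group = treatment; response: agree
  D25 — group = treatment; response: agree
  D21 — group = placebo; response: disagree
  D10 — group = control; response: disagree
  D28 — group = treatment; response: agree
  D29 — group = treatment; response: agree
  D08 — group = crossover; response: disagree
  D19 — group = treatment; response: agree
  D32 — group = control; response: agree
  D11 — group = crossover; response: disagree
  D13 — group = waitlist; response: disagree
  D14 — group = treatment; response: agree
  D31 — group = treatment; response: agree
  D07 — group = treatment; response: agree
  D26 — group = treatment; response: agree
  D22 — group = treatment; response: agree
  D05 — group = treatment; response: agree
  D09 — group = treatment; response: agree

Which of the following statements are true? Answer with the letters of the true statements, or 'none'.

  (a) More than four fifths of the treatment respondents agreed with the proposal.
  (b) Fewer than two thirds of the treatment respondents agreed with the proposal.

|A| = 16, |A ∩ B| = 16, |A ∖ B| = 0.
(a) |A ∩ B| / |A| > 4/5: holds.
(b) |A ∩ B| / |A| < 2/3: fails.

(a)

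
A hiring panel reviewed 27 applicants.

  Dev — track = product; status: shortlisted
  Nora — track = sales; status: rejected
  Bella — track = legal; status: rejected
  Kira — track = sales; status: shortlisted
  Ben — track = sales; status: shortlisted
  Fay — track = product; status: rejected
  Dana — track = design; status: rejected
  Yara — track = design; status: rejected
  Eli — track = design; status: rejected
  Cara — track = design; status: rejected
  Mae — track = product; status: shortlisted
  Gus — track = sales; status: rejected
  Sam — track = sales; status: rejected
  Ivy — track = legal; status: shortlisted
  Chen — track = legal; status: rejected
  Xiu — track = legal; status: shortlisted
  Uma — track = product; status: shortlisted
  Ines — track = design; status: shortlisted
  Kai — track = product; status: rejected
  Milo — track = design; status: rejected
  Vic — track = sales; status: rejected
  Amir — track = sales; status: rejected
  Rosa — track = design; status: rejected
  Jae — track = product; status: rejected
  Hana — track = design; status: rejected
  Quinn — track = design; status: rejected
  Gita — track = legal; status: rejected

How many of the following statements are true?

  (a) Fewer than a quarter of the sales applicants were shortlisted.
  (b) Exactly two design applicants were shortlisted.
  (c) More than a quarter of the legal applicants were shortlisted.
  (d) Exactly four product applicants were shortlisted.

1

(a) sales: |A| = 7, |A ∩ B| = 2; needs |A ∩ B| / |A| < 1/4 — false.
(b) design: |A| = 9, |A ∩ B| = 1; needs |A ∩ B| = 2 — false.
(c) legal: |A| = 5, |A ∩ B| = 2; needs |A ∩ B| / |A| > 1/4 — true.
(d) product: |A| = 6, |A ∩ B| = 3; needs |A ∩ B| = 4 — false.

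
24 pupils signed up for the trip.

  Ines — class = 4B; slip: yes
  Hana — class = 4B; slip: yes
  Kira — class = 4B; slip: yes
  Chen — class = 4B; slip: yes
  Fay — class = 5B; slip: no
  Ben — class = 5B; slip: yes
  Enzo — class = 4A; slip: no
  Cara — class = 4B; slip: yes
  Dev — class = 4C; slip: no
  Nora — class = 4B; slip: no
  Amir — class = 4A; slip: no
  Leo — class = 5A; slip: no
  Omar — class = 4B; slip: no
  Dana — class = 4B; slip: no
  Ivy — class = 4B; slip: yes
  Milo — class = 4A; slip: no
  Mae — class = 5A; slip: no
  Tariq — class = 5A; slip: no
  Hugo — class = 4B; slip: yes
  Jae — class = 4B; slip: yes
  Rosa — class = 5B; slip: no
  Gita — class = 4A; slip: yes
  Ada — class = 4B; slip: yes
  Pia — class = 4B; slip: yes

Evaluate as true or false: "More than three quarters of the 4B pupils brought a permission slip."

True

'More than three quarters of the 4B pupils brought a permission slip' holds iff |A ∩ B| / |A| > 3/4.
A (the restrictor) = {Ines, Hana, Kira, Chen, Cara, Nora, Omar, Dana, Ivy, Hugo, Jae, Ada, Pia}, |A| = 13.
A ∩ B = {Ines, Hana, Kira, Chen, Cara, Ivy, Hugo, Jae, Ada, Pia}, so |A ∩ B| = 10.
A ∖ B = {Nora, Omar, Dana}, so |A ∖ B| = 3.
|A ∩ B|/|A| = 10/13, so the statement is true.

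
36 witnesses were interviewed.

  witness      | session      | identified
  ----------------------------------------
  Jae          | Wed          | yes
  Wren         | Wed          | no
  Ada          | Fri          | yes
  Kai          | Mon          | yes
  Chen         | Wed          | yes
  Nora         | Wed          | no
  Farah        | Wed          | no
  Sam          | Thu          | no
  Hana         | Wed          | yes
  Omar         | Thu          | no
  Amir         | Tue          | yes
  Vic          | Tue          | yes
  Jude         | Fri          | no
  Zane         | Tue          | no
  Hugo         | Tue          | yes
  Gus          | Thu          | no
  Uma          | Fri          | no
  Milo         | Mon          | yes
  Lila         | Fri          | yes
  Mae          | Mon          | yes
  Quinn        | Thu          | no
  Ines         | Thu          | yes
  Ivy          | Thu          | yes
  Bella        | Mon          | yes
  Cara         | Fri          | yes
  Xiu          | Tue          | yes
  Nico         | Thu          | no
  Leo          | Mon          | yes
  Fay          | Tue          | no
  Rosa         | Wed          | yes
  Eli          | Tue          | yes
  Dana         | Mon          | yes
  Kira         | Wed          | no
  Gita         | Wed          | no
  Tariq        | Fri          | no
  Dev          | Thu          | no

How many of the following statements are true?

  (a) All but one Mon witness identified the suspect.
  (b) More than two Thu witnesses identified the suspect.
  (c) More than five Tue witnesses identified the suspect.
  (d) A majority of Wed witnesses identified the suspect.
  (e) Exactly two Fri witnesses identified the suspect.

0

(a) Mon: |A| = 6, |A ∩ B| = 6; needs |A ∖ B| = 1 — false.
(b) Thu: |A| = 8, |A ∩ B| = 2; needs |A ∩ B| > 2 — false.
(c) Tue: |A| = 7, |A ∩ B| = 5; needs |A ∩ B| > 5 — false.
(d) Wed: |A| = 9, |A ∩ B| = 4; needs |A ∩ B| > |A ∖ B| — false.
(e) Fri: |A| = 6, |A ∩ B| = 3; needs |A ∩ B| = 2 — false.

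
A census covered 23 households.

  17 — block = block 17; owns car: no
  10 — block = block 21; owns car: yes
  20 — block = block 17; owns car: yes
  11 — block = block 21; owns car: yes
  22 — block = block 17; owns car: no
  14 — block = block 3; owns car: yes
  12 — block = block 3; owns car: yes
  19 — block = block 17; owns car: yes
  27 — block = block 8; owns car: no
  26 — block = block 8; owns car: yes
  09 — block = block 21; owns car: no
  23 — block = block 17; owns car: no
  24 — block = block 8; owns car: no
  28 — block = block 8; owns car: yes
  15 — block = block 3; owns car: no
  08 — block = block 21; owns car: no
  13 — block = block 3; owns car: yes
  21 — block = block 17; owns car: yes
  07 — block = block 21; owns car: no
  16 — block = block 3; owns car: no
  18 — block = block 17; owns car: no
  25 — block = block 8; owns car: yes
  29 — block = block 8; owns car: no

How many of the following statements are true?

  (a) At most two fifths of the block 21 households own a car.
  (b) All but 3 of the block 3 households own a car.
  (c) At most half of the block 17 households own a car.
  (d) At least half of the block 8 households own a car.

3

(a) block 21: |A| = 5, |A ∩ B| = 2; needs |A ∩ B| / |A| ≤ 2/5 — true.
(b) block 3: |A| = 5, |A ∩ B| = 3; needs |A ∖ B| = 3 — false.
(c) block 17: |A| = 7, |A ∩ B| = 3; needs |A ∩ B| ≤ |A ∖ B| — true.
(d) block 8: |A| = 6, |A ∩ B| = 3; needs |A ∩ B| ≥ |A ∖ B| — true.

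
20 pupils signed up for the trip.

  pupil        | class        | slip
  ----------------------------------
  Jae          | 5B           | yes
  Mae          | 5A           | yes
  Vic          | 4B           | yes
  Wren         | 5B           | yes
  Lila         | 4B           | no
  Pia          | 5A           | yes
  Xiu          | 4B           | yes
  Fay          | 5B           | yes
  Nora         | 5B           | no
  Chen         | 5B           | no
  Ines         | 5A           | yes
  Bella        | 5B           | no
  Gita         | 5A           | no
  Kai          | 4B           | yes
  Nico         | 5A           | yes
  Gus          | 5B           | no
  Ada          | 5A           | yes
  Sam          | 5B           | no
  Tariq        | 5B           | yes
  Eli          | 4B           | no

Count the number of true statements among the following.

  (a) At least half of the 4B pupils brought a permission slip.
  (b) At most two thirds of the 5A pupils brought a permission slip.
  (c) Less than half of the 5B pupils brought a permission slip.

2

(a) 4B: |A| = 5, |A ∩ B| = 3; needs |A ∩ B| ≥ |A ∖ B| — true.
(b) 5A: |A| = 6, |A ∩ B| = 5; needs |A ∩ B| / |A| ≤ 2/3 — false.
(c) 5B: |A| = 9, |A ∩ B| = 4; needs |A ∩ B| < |A ∖ B| — true.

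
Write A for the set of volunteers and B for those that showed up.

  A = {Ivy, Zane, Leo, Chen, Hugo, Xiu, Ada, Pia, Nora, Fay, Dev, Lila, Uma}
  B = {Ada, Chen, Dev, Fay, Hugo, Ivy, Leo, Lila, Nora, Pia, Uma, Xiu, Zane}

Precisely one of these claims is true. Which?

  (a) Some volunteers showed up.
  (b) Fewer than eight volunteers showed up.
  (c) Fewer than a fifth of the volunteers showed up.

(a)

|A| = 13, |A ∩ B| = 13, |A ∖ B| = 0.
(a) requires A ∩ B ≠ ∅ (|A ∩ B| ≥ 1): true.
(b) requires |A ∩ B| < 8: false.
(c) requires |A ∩ B| / |A| < 1/5: false.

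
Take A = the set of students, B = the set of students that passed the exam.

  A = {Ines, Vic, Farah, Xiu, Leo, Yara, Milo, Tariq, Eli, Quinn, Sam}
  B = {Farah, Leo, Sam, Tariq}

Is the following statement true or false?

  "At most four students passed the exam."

True

'At most four students passed the exam' holds iff |A ∩ B| ≤ 4.
A (the restrictor) = {Ines, Vic, Farah, Xiu, Leo, Yara, Milo, Tariq, Eli, Quinn, Sam}, |A| = 11.
A ∩ B = {Farah, Leo, Tariq, Sam}, so |A ∩ B| = 4.
|A ∩ B| = 4, so the statement is true.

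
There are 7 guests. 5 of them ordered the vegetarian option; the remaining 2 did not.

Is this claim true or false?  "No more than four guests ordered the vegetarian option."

False

Truth condition: |A ∩ B| ≤ 4.
|A| = 7, |A ∩ B| = 5, |A ∖ B| = 2.
|A ∩ B| = 5, so the statement is false.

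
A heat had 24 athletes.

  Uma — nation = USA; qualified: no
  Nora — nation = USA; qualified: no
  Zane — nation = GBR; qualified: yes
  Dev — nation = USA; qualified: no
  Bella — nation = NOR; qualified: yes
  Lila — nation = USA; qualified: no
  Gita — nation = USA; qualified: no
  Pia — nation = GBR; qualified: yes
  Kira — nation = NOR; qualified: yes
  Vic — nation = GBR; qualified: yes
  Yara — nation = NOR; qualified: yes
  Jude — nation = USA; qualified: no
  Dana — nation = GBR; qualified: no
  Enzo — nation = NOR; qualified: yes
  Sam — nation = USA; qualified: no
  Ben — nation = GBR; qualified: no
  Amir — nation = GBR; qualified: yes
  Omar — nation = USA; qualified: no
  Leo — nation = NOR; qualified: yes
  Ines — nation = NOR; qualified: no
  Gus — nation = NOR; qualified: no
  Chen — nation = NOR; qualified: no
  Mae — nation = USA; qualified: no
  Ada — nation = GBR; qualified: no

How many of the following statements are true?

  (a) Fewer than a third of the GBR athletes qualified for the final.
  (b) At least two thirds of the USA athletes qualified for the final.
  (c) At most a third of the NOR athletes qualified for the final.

0

(a) GBR: |A| = 7, |A ∩ B| = 4; needs |A ∩ B| / |A| < 1/3 — false.
(b) USA: |A| = 9, |A ∩ B| = 0; needs |A ∩ B| / |A| ≥ 2/3 — false.
(c) NOR: |A| = 8, |A ∩ B| = 5; needs |A ∩ B| / |A| ≤ 1/3 — false.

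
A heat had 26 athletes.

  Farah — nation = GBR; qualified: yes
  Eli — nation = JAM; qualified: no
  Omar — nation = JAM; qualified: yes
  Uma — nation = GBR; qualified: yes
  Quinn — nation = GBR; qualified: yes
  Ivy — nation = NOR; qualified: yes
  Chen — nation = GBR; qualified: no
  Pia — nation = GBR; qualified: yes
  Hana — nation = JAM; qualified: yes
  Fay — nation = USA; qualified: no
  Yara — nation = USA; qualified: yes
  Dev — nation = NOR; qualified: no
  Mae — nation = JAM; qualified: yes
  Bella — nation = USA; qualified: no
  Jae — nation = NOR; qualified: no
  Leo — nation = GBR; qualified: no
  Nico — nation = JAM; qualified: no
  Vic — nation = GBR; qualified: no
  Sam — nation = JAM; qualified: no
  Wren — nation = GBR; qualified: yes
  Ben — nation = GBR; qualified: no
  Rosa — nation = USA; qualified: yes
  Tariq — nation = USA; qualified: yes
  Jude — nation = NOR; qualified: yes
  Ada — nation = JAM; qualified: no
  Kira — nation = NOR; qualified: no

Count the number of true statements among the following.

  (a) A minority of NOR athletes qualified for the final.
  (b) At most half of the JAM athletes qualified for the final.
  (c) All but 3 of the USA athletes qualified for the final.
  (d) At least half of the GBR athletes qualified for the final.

3

(a) NOR: |A| = 5, |A ∩ B| = 2; needs |A ∩ B| < |A ∖ B| — true.
(b) JAM: |A| = 7, |A ∩ B| = 3; needs |A ∩ B| ≤ |A ∖ B| — true.
(c) USA: |A| = 5, |A ∩ B| = 3; needs |A ∖ B| = 3 — false.
(d) GBR: |A| = 9, |A ∩ B| = 5; needs |A ∩ B| ≥ |A ∖ B| — true.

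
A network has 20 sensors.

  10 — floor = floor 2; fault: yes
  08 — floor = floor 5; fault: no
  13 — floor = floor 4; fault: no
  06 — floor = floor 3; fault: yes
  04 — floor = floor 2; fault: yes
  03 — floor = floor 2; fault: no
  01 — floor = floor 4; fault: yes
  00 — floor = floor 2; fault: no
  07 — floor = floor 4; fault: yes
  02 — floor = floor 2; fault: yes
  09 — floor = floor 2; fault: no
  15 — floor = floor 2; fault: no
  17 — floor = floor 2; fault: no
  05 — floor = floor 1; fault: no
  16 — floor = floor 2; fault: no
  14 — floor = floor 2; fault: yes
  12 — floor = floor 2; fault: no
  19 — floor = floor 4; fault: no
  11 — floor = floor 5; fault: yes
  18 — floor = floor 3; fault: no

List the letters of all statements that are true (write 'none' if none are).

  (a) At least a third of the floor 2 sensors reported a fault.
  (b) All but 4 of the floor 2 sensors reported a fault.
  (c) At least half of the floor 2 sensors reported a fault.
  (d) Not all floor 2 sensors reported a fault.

|A| = 11, |A ∩ B| = 4, |A ∖ B| = 7.
(a) |A ∩ B| / |A| ≥ 1/3: holds.
(b) |A ∖ B| = 4: fails.
(c) |A ∩ B| ≥ |A ∖ B|: fails.
(d) A ⊄ B (|A ∖ B| ≥ 1): holds.

(a), (d)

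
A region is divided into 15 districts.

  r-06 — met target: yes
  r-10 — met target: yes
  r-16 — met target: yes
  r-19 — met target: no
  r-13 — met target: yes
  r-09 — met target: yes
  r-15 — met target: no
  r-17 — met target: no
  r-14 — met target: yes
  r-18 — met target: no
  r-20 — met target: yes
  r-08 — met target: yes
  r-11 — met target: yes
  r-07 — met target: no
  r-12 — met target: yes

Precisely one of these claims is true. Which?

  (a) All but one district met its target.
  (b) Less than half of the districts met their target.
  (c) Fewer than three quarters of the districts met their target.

(c)

|A| = 15, |A ∩ B| = 10, |A ∖ B| = 5.
(a) requires |A ∖ B| = 1: false.
(b) requires |A ∩ B| < |A ∖ B|: false.
(c) requires |A ∩ B| / |A| < 3/4: true.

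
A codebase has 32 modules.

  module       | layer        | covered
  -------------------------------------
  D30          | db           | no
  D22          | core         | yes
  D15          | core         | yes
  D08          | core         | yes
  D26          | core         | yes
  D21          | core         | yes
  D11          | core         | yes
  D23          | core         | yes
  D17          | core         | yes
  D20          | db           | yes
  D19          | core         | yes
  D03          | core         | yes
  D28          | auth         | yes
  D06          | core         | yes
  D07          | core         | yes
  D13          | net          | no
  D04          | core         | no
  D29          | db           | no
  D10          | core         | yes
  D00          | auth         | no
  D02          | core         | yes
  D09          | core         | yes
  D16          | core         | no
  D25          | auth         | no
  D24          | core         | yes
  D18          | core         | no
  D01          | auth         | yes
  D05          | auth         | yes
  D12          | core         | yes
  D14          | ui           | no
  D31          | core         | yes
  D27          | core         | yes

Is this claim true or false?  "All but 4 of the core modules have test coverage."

False

Truth condition: |A ∖ B| = 4.
|A| = 22, |A ∩ B| = 19, |A ∖ B| = 3.
|A ∖ B| = 3, so the statement is false.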